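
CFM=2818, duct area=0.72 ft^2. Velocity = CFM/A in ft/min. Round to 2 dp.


V = 2818 / 0.72 = 3913.89 ft/min

3913.89 ft/min


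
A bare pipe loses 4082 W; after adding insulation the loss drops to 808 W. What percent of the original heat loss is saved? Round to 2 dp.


Savings = ((4082-808)/4082)*100 = 80.21 %

80.21 %


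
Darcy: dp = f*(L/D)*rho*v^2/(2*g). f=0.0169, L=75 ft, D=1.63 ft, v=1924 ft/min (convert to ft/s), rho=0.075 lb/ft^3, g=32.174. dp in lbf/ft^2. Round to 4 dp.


v_fps = 1924/60 = 32.0667 ft/s
dp = 0.0169*(75/1.63)*0.075*32.0667^2/(2*32.174) = 0.9320 lbf/ft^2

0.9320 lbf/ft^2


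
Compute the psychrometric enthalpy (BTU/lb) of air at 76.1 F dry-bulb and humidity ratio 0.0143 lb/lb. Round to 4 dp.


h = 0.24*76.1 + 0.0143*(1061+0.444*76.1) = 33.9195 BTU/lb

33.9195 BTU/lb


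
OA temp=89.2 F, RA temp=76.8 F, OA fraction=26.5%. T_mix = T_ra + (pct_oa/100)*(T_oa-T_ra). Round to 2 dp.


T_mix = 76.8 + (26.5/100)*(89.2-76.8) = 80.09 F

80.09 F


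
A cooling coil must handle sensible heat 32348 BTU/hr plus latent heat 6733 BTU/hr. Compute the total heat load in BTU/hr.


Qt = 32348 + 6733 = 39081 BTU/hr

39081 BTU/hr


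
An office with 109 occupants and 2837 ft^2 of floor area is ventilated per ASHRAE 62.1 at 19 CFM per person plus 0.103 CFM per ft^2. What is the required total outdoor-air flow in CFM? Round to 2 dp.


Total = 109*19 + 2837*0.103 = 2363.21 CFM

2363.21 CFM


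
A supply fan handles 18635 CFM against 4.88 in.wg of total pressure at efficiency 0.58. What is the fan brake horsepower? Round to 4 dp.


BHP = 18635 * 4.88 / (6356 * 0.58) = 24.6682 hp

24.6682 hp


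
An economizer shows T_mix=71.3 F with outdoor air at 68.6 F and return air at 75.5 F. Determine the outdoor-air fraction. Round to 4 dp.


frac = (71.3 - 75.5) / (68.6 - 75.5) = 0.6087

0.6087


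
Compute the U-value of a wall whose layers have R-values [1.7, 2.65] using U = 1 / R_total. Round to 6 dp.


R_total = 1.7 + 2.65 = 4.35
U = 1/4.35 = 0.229885

0.229885


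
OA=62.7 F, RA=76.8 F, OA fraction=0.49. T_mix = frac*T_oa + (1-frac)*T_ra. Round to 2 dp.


T_mix = 0.49*62.7 + 0.51*76.8 = 69.89 F

69.89 F


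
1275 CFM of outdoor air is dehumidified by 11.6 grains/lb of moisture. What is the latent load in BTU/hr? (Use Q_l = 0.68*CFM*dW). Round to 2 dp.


Q = 0.68 * 1275 * 11.6 = 10057.20 BTU/hr

10057.20 BTU/hr


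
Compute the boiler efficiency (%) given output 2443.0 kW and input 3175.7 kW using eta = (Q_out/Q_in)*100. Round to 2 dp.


eta = (2443.0/3175.7)*100 = 76.93 %

76.93 %


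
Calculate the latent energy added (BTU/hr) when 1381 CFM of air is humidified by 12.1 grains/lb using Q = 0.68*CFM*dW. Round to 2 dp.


Q = 0.68 * 1381 * 12.1 = 11362.87 BTU/hr

11362.87 BTU/hr


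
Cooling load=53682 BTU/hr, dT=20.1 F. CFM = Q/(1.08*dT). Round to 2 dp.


CFM = 53682 / (1.08 * 20.1) = 2472.91

2472.91 CFM


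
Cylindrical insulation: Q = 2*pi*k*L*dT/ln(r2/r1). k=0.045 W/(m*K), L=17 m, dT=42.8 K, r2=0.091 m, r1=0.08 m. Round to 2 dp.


Q = 2*pi*0.045*17*42.8/ln(0.091/0.08) = 1596.83 W

1596.83 W


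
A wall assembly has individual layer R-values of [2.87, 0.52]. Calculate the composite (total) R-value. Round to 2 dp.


R_total = 2.87 + 0.52 = 3.39

3.39


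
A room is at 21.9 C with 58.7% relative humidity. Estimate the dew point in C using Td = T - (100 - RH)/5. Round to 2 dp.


Td = 21.9 - (100-58.7)/5 = 13.64 C

13.64 C


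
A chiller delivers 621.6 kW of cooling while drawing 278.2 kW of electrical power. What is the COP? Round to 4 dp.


COP = 621.6 / 278.2 = 2.2344

2.2344


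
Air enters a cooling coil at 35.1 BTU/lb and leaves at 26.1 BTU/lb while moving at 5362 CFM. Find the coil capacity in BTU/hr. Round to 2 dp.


Q = 4.5 * 5362 * (35.1 - 26.1) = 217161.00 BTU/hr

217161.00 BTU/hr


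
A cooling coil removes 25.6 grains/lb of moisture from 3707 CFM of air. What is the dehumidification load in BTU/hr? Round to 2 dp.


Q = 0.68 * 3707 * 25.6 = 64531.46 BTU/hr

64531.46 BTU/hr


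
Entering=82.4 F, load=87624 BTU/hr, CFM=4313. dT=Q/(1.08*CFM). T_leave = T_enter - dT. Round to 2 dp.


dT = 87624/(1.08*4313) = 18.8113
T_leave = 82.4 - 18.8113 = 63.59 F

63.59 F


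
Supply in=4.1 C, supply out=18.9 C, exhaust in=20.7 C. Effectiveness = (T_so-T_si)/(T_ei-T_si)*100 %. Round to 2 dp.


eff = (18.9-4.1)/(20.7-4.1)*100 = 89.16 %

89.16 %


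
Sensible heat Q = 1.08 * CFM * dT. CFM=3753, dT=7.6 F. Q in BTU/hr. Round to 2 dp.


Q = 1.08 * 3753 * 7.6 = 30804.62 BTU/hr

30804.62 BTU/hr


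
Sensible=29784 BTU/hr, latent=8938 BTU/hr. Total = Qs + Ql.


Qt = 29784 + 8938 = 38722 BTU/hr

38722 BTU/hr


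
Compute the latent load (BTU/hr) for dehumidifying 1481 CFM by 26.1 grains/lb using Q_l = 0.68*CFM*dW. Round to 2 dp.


Q = 0.68 * 1481 * 26.1 = 26284.79 BTU/hr

26284.79 BTU/hr


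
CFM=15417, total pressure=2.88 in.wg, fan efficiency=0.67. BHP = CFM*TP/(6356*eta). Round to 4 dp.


BHP = 15417 * 2.88 / (6356 * 0.67) = 10.4264 hp

10.4264 hp


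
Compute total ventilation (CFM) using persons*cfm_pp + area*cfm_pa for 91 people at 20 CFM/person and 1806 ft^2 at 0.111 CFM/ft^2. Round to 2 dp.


Total = 91*20 + 1806*0.111 = 2020.47 CFM

2020.47 CFM


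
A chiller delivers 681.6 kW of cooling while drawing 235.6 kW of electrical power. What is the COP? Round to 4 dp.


COP = 681.6 / 235.6 = 2.8930

2.8930


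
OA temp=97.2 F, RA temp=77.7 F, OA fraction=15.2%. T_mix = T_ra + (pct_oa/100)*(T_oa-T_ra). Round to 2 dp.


T_mix = 77.7 + (15.2/100)*(97.2-77.7) = 80.66 F

80.66 F


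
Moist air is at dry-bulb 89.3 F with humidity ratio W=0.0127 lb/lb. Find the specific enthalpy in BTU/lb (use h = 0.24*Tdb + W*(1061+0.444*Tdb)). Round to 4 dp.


h = 0.24*89.3 + 0.0127*(1061+0.444*89.3) = 35.4102 BTU/lb

35.4102 BTU/lb


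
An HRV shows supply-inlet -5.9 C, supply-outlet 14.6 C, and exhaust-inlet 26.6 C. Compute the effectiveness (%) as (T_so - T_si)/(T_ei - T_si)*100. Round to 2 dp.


eff = (14.6-(-5.9))/(26.6-(-5.9))*100 = 63.08 %

63.08 %


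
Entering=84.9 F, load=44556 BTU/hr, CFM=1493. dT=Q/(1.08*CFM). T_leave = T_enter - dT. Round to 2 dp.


dT = 44556/(1.08*1493) = 27.6327
T_leave = 84.9 - 27.6327 = 57.27 F

57.27 F


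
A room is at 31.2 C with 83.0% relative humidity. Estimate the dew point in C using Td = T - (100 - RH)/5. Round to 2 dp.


Td = 31.2 - (100-83.0)/5 = 27.80 C

27.80 C


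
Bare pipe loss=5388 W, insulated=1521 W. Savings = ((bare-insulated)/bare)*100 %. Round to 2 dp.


Savings = ((5388-1521)/5388)*100 = 71.77 %

71.77 %


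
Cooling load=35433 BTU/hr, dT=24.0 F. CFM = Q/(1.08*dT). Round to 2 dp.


CFM = 35433 / (1.08 * 24.0) = 1367.01

1367.01 CFM


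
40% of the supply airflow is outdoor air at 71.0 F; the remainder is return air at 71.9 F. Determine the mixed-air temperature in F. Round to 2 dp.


T_mix = 0.4*71.0 + 0.6*71.9 = 71.54 F

71.54 F


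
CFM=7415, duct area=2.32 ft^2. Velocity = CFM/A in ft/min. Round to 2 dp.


V = 7415 / 2.32 = 3196.12 ft/min

3196.12 ft/min


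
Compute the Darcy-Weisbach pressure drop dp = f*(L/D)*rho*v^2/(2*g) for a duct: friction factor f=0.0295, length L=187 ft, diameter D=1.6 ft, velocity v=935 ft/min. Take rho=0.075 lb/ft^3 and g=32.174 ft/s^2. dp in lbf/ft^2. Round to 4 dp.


v_fps = 935/60 = 15.5833 ft/s
dp = 0.0295*(187/1.6)*0.075*15.5833^2/(2*32.174) = 0.9759 lbf/ft^2

0.9759 lbf/ft^2


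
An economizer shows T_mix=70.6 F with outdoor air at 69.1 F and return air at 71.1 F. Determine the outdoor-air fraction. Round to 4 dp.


frac = (70.6 - 71.1) / (69.1 - 71.1) = 0.2500

0.2500


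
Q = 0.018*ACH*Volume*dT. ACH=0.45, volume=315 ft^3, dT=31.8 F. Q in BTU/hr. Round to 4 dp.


Q = 0.018 * 0.45 * 315 * 31.8 = 81.1377 BTU/hr

81.1377 BTU/hr


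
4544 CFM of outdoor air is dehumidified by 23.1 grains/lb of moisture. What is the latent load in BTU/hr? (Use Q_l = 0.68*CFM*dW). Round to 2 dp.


Q = 0.68 * 4544 * 23.1 = 71377.15 BTU/hr

71377.15 BTU/hr


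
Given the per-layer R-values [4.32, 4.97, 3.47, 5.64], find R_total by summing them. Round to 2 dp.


R_total = 4.32 + 4.97 + 3.47 + 5.64 = 18.40

18.40


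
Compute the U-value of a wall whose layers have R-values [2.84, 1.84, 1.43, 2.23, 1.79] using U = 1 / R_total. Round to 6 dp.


R_total = 2.84 + 1.84 + 1.43 + 2.23 + 1.79 = 10.13
U = 1/10.13 = 0.098717

0.098717


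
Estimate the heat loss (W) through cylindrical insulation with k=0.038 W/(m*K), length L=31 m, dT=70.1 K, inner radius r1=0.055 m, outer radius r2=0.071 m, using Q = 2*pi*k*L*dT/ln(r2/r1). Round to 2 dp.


Q = 2*pi*0.038*31*70.1/ln(0.071/0.055) = 2031.95 W

2031.95 W


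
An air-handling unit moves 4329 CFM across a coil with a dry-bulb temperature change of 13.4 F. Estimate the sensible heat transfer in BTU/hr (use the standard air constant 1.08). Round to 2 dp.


Q = 1.08 * 4329 * 13.4 = 62649.29 BTU/hr

62649.29 BTU/hr


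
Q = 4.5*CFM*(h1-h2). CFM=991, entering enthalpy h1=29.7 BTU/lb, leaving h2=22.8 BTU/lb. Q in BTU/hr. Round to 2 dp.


Q = 4.5 * 991 * (29.7 - 22.8) = 30770.55 BTU/hr

30770.55 BTU/hr


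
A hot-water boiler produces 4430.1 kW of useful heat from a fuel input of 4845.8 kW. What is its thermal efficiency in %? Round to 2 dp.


eta = (4430.1/4845.8)*100 = 91.42 %

91.42 %


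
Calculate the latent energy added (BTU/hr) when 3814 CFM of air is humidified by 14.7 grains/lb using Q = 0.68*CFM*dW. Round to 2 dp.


Q = 0.68 * 3814 * 14.7 = 38124.74 BTU/hr

38124.74 BTU/hr


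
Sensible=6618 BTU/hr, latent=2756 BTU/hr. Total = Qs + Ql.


Qt = 6618 + 2756 = 9374 BTU/hr

9374 BTU/hr


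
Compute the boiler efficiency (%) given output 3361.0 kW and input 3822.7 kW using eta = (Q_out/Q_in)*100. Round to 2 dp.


eta = (3361.0/3822.7)*100 = 87.92 %

87.92 %


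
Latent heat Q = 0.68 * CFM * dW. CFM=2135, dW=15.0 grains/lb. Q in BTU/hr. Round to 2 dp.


Q = 0.68 * 2135 * 15.0 = 21777.00 BTU/hr

21777.00 BTU/hr


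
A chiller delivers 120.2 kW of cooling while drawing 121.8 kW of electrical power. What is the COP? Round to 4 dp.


COP = 120.2 / 121.8 = 0.9869

0.9869


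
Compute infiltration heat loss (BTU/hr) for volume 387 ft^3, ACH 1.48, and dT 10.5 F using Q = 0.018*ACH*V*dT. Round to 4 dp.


Q = 0.018 * 1.48 * 387 * 10.5 = 108.2516 BTU/hr

108.2516 BTU/hr


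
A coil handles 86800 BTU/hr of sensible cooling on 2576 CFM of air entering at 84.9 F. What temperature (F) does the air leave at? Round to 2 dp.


dT = 86800/(1.08*2576) = 31.1997
T_leave = 84.9 - 31.1997 = 53.70 F

53.70 F


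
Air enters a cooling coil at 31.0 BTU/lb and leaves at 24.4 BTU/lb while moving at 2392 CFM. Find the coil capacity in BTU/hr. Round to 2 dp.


Q = 4.5 * 2392 * (31.0 - 24.4) = 71042.40 BTU/hr

71042.40 BTU/hr


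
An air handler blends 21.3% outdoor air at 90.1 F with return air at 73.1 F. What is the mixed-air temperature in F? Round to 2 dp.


T_mix = 73.1 + (21.3/100)*(90.1-73.1) = 76.72 F

76.72 F


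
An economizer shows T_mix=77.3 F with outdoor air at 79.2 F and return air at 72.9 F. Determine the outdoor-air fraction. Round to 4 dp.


frac = (77.3 - 72.9) / (79.2 - 72.9) = 0.6984

0.6984


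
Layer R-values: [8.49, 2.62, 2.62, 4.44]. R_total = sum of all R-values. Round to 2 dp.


R_total = 8.49 + 2.62 + 2.62 + 4.44 = 18.17

18.17


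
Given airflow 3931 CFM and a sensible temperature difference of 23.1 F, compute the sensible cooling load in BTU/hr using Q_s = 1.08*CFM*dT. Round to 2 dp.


Q = 1.08 * 3931 * 23.1 = 98070.59 BTU/hr

98070.59 BTU/hr


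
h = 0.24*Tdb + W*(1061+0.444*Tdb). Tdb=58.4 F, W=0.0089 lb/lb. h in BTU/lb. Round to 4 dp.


h = 0.24*58.4 + 0.0089*(1061+0.444*58.4) = 23.6897 BTU/lb

23.6897 BTU/lb


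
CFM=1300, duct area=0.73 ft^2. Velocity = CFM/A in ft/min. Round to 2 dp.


V = 1300 / 0.73 = 1780.82 ft/min

1780.82 ft/min


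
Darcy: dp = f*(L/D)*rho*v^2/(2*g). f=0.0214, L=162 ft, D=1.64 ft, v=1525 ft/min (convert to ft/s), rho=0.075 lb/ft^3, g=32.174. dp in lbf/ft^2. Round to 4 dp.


v_fps = 1525/60 = 25.4167 ft/s
dp = 0.0214*(162/1.64)*0.075*25.4167^2/(2*32.174) = 1.5917 lbf/ft^2

1.5917 lbf/ft^2


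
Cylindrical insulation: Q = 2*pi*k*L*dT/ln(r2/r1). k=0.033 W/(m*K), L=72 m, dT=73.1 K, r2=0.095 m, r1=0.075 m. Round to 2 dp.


Q = 2*pi*0.033*72*73.1/ln(0.095/0.075) = 4616.54 W

4616.54 W


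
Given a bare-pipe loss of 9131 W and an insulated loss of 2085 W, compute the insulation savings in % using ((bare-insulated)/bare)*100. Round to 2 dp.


Savings = ((9131-2085)/9131)*100 = 77.17 %

77.17 %


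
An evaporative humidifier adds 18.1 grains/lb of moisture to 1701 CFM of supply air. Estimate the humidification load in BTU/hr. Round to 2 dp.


Q = 0.68 * 1701 * 18.1 = 20935.91 BTU/hr

20935.91 BTU/hr


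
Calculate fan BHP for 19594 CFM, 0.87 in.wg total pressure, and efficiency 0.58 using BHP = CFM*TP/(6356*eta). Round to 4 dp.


BHP = 19594 * 0.87 / (6356 * 0.58) = 4.6241 hp

4.6241 hp


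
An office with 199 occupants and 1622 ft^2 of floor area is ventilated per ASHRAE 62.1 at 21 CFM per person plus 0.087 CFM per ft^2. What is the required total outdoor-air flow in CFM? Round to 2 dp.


Total = 199*21 + 1622*0.087 = 4320.11 CFM

4320.11 CFM


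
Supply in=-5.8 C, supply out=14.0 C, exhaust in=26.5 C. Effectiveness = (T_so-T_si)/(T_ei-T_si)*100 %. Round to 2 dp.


eff = (14.0-(-5.8))/(26.5-(-5.8))*100 = 61.30 %

61.30 %


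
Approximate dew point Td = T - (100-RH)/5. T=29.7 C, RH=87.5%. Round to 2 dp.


Td = 29.7 - (100-87.5)/5 = 27.20 C

27.20 C


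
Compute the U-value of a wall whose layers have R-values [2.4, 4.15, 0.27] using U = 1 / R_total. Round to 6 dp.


R_total = 2.4 + 4.15 + 0.27 = 6.82
U = 1/6.82 = 0.146628

0.146628


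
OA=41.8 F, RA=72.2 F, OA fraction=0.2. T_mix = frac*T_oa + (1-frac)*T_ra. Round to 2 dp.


T_mix = 0.2*41.8 + 0.8*72.2 = 66.12 F

66.12 F


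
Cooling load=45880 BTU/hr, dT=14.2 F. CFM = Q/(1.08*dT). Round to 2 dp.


CFM = 45880 / (1.08 * 14.2) = 2991.65

2991.65 CFM


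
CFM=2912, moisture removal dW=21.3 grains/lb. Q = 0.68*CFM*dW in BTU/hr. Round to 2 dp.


Q = 0.68 * 2912 * 21.3 = 42177.41 BTU/hr

42177.41 BTU/hr


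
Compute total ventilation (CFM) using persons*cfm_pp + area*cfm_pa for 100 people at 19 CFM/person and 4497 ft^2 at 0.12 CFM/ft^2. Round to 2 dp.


Total = 100*19 + 4497*0.12 = 2439.64 CFM

2439.64 CFM


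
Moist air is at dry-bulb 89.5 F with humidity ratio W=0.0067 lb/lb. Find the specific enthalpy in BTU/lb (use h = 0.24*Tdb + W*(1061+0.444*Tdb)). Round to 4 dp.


h = 0.24*89.5 + 0.0067*(1061+0.444*89.5) = 28.8549 BTU/lb

28.8549 BTU/lb


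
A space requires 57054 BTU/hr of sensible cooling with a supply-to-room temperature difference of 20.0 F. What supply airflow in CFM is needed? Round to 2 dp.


CFM = 57054 / (1.08 * 20.0) = 2641.39

2641.39 CFM


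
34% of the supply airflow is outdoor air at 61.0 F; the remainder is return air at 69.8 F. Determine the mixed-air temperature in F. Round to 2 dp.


T_mix = 0.34*61.0 + 0.66*69.8 = 66.81 F

66.81 F


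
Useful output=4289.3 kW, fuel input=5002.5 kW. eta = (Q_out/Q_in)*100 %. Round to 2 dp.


eta = (4289.3/5002.5)*100 = 85.74 %

85.74 %


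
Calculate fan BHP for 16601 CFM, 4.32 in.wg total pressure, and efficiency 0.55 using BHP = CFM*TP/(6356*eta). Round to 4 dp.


BHP = 16601 * 4.32 / (6356 * 0.55) = 20.5150 hp

20.5150 hp


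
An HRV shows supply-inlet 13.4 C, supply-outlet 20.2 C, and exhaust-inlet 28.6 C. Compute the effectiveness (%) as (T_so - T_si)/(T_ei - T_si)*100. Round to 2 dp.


eff = (20.2-13.4)/(28.6-13.4)*100 = 44.74 %

44.74 %


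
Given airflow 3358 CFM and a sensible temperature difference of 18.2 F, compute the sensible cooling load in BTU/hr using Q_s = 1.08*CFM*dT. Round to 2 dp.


Q = 1.08 * 3358 * 18.2 = 66004.85 BTU/hr

66004.85 BTU/hr


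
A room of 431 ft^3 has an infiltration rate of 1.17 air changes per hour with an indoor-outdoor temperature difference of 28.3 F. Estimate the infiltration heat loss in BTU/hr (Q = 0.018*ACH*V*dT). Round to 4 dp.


Q = 0.018 * 1.17 * 431 * 28.3 = 256.8751 BTU/hr

256.8751 BTU/hr


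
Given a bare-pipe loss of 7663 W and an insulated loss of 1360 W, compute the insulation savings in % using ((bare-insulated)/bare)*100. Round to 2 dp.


Savings = ((7663-1360)/7663)*100 = 82.25 %

82.25 %


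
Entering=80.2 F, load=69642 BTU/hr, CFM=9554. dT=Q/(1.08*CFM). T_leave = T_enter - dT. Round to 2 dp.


dT = 69642/(1.08*9554) = 6.7494
T_leave = 80.2 - 6.7494 = 73.45 F

73.45 F


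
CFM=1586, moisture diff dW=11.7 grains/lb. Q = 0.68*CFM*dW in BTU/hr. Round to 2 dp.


Q = 0.68 * 1586 * 11.7 = 12618.22 BTU/hr

12618.22 BTU/hr


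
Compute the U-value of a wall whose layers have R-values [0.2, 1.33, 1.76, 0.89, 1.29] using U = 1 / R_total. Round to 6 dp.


R_total = 0.2 + 1.33 + 1.76 + 0.89 + 1.29 = 5.47
U = 1/5.47 = 0.182815

0.182815


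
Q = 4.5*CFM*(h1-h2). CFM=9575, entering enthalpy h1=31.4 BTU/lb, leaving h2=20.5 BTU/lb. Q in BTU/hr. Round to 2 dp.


Q = 4.5 * 9575 * (31.4 - 20.5) = 469653.75 BTU/hr

469653.75 BTU/hr


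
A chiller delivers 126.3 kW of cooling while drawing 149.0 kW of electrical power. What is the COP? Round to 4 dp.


COP = 126.3 / 149.0 = 0.8477

0.8477


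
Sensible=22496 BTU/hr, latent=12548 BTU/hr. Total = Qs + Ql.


Qt = 22496 + 12548 = 35044 BTU/hr

35044 BTU/hr


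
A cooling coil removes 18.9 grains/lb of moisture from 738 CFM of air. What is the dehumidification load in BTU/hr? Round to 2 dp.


Q = 0.68 * 738 * 18.9 = 9484.78 BTU/hr

9484.78 BTU/hr


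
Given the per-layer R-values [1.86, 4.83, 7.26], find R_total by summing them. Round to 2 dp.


R_total = 1.86 + 4.83 + 7.26 = 13.95

13.95


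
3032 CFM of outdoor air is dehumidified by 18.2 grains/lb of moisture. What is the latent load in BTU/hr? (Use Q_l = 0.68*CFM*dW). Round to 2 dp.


Q = 0.68 * 3032 * 18.2 = 37524.03 BTU/hr

37524.03 BTU/hr


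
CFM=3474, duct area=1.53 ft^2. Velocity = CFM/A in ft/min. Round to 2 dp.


V = 3474 / 1.53 = 2270.59 ft/min

2270.59 ft/min


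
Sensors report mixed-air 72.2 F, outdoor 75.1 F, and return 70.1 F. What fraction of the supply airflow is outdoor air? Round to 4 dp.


frac = (72.2 - 70.1) / (75.1 - 70.1) = 0.4200

0.4200


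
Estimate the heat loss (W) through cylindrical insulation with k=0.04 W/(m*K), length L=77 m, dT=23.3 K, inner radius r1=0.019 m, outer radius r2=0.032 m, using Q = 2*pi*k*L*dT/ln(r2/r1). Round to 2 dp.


Q = 2*pi*0.04*77*23.3/ln(0.032/0.019) = 864.97 W

864.97 W


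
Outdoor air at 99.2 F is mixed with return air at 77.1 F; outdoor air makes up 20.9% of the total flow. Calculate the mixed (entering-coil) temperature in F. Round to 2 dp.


T_mix = 77.1 + (20.9/100)*(99.2-77.1) = 81.72 F

81.72 F


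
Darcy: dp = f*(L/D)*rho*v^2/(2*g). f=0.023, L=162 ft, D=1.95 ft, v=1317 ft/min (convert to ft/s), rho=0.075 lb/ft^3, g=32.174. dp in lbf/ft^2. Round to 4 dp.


v_fps = 1317/60 = 21.95 ft/s
dp = 0.023*(162/1.95)*0.075*21.95^2/(2*32.174) = 1.0730 lbf/ft^2

1.0730 lbf/ft^2


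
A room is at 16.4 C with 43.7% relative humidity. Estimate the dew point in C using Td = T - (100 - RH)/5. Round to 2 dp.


Td = 16.4 - (100-43.7)/5 = 5.14 C

5.14 C


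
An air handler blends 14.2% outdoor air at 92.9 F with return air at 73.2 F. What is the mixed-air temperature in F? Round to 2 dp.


T_mix = 73.2 + (14.2/100)*(92.9-73.2) = 76.00 F

76.00 F


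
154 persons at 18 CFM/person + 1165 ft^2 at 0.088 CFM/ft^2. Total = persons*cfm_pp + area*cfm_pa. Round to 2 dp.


Total = 154*18 + 1165*0.088 = 2874.52 CFM

2874.52 CFM


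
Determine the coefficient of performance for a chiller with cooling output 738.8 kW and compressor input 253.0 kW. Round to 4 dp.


COP = 738.8 / 253.0 = 2.9202

2.9202


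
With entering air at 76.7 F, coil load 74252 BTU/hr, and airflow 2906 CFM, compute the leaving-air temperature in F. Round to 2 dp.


dT = 74252/(1.08*2906) = 23.6586
T_leave = 76.7 - 23.6586 = 53.04 F

53.04 F


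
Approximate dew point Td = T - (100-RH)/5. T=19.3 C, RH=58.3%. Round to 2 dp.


Td = 19.3 - (100-58.3)/5 = 10.96 C

10.96 C


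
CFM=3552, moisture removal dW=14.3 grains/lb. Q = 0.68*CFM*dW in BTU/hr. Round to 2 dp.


Q = 0.68 * 3552 * 14.3 = 34539.65 BTU/hr

34539.65 BTU/hr


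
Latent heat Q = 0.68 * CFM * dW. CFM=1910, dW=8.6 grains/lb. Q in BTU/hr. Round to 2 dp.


Q = 0.68 * 1910 * 8.6 = 11169.68 BTU/hr

11169.68 BTU/hr


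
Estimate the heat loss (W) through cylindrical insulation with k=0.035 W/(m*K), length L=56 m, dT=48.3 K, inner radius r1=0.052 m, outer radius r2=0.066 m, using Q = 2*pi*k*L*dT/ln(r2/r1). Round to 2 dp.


Q = 2*pi*0.035*56*48.3/ln(0.066/0.052) = 2494.92 W

2494.92 W


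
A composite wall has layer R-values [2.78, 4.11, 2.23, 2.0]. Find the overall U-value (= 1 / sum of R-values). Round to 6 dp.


R_total = 2.78 + 4.11 + 2.23 + 2.0 = 11.12
U = 1/11.12 = 0.089928

0.089928


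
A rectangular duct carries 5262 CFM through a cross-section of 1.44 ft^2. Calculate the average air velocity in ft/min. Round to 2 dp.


V = 5262 / 1.44 = 3654.17 ft/min

3654.17 ft/min


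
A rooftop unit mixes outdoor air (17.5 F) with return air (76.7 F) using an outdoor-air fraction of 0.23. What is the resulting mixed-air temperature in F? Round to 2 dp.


T_mix = 0.23*17.5 + 0.77*76.7 = 63.08 F

63.08 F


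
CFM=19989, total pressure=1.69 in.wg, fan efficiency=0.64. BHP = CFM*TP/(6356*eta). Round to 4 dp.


BHP = 19989 * 1.69 / (6356 * 0.64) = 8.3045 hp

8.3045 hp


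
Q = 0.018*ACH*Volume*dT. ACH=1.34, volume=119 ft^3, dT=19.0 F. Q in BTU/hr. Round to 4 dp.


Q = 0.018 * 1.34 * 119 * 19.0 = 54.5353 BTU/hr

54.5353 BTU/hr


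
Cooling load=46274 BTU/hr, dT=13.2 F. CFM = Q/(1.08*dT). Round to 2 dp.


CFM = 46274 / (1.08 * 13.2) = 3245.93

3245.93 CFM


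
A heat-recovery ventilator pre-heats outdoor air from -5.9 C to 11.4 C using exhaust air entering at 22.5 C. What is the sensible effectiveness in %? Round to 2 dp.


eff = (11.4-(-5.9))/(22.5-(-5.9))*100 = 60.92 %

60.92 %


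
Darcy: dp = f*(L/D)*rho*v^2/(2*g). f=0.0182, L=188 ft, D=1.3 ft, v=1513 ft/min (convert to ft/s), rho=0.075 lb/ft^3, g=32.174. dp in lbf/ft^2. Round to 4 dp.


v_fps = 1513/60 = 25.2167 ft/s
dp = 0.0182*(188/1.3)*0.075*25.2167^2/(2*32.174) = 1.9507 lbf/ft^2

1.9507 lbf/ft^2


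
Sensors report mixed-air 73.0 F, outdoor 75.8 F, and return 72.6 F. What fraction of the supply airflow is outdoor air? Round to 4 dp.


frac = (73.0 - 72.6) / (75.8 - 72.6) = 0.1250

0.1250


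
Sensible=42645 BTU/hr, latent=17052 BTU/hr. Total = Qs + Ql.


Qt = 42645 + 17052 = 59697 BTU/hr

59697 BTU/hr


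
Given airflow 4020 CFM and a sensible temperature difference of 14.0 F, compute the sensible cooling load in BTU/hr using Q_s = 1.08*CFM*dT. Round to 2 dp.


Q = 1.08 * 4020 * 14.0 = 60782.40 BTU/hr

60782.40 BTU/hr


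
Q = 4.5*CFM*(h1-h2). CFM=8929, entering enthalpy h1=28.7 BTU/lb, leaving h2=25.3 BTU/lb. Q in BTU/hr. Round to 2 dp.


Q = 4.5 * 8929 * (28.7 - 25.3) = 136613.70 BTU/hr

136613.70 BTU/hr


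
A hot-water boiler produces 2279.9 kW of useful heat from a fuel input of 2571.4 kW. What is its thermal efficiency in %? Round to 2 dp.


eta = (2279.9/2571.4)*100 = 88.66 %

88.66 %


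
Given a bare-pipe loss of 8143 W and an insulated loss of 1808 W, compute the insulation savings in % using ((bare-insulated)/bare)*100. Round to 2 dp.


Savings = ((8143-1808)/8143)*100 = 77.80 %

77.80 %


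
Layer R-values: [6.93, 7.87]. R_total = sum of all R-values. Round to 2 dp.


R_total = 6.93 + 7.87 = 14.80

14.80


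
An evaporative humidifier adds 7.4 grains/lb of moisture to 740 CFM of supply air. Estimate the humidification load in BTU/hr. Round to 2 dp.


Q = 0.68 * 740 * 7.4 = 3723.68 BTU/hr

3723.68 BTU/hr


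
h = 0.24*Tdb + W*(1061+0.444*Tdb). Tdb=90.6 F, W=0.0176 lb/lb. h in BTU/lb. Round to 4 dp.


h = 0.24*90.6 + 0.0176*(1061+0.444*90.6) = 41.1256 BTU/lb

41.1256 BTU/lb


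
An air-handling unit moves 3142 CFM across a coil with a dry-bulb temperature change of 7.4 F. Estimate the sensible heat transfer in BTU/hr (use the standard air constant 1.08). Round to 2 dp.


Q = 1.08 * 3142 * 7.4 = 25110.86 BTU/hr

25110.86 BTU/hr


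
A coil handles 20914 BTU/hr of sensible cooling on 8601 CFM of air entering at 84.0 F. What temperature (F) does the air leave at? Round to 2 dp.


dT = 20914/(1.08*8601) = 2.2515
T_leave = 84.0 - 2.2515 = 81.75 F

81.75 F


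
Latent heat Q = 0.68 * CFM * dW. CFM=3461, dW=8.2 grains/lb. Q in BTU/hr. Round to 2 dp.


Q = 0.68 * 3461 * 8.2 = 19298.54 BTU/hr

19298.54 BTU/hr


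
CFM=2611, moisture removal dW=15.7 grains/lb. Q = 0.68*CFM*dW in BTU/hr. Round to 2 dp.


Q = 0.68 * 2611 * 15.7 = 27875.04 BTU/hr

27875.04 BTU/hr


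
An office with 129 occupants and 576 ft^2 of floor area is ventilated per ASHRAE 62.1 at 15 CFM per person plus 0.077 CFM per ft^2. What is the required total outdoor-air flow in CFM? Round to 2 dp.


Total = 129*15 + 576*0.077 = 1979.35 CFM

1979.35 CFM


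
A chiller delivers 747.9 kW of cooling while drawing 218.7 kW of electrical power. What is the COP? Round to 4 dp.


COP = 747.9 / 218.7 = 3.4198

3.4198


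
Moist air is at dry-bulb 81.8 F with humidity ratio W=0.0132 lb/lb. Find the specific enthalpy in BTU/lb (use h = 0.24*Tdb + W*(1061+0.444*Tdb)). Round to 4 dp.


h = 0.24*81.8 + 0.0132*(1061+0.444*81.8) = 34.1166 BTU/lb

34.1166 BTU/lb


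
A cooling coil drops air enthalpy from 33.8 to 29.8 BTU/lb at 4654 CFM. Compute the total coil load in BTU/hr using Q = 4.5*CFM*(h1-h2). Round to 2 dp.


Q = 4.5 * 4654 * (33.8 - 29.8) = 83772.00 BTU/hr

83772.00 BTU/hr


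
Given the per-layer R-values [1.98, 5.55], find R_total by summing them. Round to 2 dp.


R_total = 1.98 + 5.55 = 7.53

7.53


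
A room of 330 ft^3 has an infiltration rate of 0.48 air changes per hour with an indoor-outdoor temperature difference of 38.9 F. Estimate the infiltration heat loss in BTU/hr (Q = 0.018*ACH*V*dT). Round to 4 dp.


Q = 0.018 * 0.48 * 330 * 38.9 = 110.9117 BTU/hr

110.9117 BTU/hr


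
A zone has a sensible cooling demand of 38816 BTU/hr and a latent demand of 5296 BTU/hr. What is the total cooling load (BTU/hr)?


Qt = 38816 + 5296 = 44112 BTU/hr

44112 BTU/hr


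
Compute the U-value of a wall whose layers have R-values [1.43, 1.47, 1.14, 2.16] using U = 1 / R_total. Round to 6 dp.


R_total = 1.43 + 1.47 + 1.14 + 2.16 = 6.20
U = 1/6.20 = 0.161290

0.161290


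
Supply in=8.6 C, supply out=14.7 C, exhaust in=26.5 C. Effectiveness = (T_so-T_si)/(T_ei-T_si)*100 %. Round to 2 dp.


eff = (14.7-8.6)/(26.5-8.6)*100 = 34.08 %

34.08 %


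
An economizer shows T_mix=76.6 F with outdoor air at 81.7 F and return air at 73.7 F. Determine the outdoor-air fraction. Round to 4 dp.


frac = (76.6 - 73.7) / (81.7 - 73.7) = 0.3625

0.3625


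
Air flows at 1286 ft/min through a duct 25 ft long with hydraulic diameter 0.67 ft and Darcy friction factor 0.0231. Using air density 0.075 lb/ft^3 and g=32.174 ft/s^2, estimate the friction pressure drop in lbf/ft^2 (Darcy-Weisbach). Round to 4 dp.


v_fps = 1286/60 = 21.4333 ft/s
dp = 0.0231*(25/0.67)*0.075*21.4333^2/(2*32.174) = 0.4615 lbf/ft^2

0.4615 lbf/ft^2


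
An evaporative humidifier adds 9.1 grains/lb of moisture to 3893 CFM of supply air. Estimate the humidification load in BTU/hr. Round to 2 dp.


Q = 0.68 * 3893 * 9.1 = 24089.88 BTU/hr

24089.88 BTU/hr


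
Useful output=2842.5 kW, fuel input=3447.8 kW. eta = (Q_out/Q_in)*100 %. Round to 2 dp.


eta = (2842.5/3447.8)*100 = 82.44 %

82.44 %


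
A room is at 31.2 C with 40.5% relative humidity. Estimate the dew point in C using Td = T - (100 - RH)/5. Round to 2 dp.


Td = 31.2 - (100-40.5)/5 = 19.30 C

19.30 C


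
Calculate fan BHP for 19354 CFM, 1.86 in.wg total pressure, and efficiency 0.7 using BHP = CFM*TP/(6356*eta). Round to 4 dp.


BHP = 19354 * 1.86 / (6356 * 0.7) = 8.0910 hp

8.0910 hp


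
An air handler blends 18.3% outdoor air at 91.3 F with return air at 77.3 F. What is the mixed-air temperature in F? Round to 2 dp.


T_mix = 77.3 + (18.3/100)*(91.3-77.3) = 79.86 F

79.86 F


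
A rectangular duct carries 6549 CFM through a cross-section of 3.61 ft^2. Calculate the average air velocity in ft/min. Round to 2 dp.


V = 6549 / 3.61 = 1814.13 ft/min

1814.13 ft/min


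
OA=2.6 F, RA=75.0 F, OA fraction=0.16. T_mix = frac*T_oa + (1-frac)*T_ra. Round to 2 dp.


T_mix = 0.16*2.6 + 0.84*75.0 = 63.42 F

63.42 F


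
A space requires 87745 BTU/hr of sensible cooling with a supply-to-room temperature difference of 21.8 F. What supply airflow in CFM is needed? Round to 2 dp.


CFM = 87745 / (1.08 * 21.8) = 3726.85

3726.85 CFM


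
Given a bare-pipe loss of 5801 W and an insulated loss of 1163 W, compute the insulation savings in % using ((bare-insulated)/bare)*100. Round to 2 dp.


Savings = ((5801-1163)/5801)*100 = 79.95 %

79.95 %


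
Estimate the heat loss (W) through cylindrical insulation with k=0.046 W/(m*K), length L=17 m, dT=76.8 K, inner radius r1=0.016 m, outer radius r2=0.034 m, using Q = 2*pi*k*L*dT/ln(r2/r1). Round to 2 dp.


Q = 2*pi*0.046*17*76.8/ln(0.034/0.016) = 500.62 W

500.62 W


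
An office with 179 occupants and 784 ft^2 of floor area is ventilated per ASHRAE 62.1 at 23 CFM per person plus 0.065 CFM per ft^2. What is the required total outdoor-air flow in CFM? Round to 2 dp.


Total = 179*23 + 784*0.065 = 4167.96 CFM

4167.96 CFM


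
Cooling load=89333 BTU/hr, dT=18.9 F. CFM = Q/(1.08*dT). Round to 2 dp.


CFM = 89333 / (1.08 * 18.9) = 4376.49

4376.49 CFM


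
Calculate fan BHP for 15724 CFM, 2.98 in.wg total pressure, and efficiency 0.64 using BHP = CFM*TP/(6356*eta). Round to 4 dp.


BHP = 15724 * 2.98 / (6356 * 0.64) = 11.5190 hp

11.5190 hp


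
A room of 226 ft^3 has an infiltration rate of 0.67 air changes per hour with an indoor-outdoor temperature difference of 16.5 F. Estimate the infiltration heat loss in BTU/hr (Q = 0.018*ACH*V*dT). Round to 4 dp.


Q = 0.018 * 0.67 * 226 * 16.5 = 44.9717 BTU/hr

44.9717 BTU/hr


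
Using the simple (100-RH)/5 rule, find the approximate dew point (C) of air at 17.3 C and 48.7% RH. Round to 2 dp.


Td = 17.3 - (100-48.7)/5 = 7.04 C

7.04 C


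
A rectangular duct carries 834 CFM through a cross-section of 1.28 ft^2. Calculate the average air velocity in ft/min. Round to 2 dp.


V = 834 / 1.28 = 651.56 ft/min

651.56 ft/min


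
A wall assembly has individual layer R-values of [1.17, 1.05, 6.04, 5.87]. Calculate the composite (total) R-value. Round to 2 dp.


R_total = 1.17 + 1.05 + 6.04 + 5.87 = 14.13

14.13


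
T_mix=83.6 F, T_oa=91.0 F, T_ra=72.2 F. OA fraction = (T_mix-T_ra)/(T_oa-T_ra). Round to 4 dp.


frac = (83.6 - 72.2) / (91.0 - 72.2) = 0.6064

0.6064


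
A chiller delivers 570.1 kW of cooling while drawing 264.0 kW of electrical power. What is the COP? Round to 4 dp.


COP = 570.1 / 264.0 = 2.1595

2.1595


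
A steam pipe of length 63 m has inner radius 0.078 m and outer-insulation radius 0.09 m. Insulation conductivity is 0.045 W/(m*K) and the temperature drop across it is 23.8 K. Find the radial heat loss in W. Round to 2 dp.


Q = 2*pi*0.045*63*23.8/ln(0.09/0.078) = 2962.56 W

2962.56 W


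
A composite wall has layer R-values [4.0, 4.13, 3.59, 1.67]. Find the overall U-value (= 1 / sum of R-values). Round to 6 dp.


R_total = 4.0 + 4.13 + 3.59 + 1.67 = 13.39
U = 1/13.39 = 0.074683

0.074683


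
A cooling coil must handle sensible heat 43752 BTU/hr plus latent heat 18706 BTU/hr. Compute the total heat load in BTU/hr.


Qt = 43752 + 18706 = 62458 BTU/hr

62458 BTU/hr


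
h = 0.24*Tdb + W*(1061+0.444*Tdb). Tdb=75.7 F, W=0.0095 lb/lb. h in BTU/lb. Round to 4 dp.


h = 0.24*75.7 + 0.0095*(1061+0.444*75.7) = 28.5668 BTU/lb

28.5668 BTU/lb


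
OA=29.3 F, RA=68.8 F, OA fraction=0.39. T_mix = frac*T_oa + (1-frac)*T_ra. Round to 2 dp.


T_mix = 0.39*29.3 + 0.61*68.8 = 53.40 F

53.40 F


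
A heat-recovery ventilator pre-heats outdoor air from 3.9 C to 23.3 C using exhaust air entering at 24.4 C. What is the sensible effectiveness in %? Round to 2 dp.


eff = (23.3-3.9)/(24.4-3.9)*100 = 94.63 %

94.63 %


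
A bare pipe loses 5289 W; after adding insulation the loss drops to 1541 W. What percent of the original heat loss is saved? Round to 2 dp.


Savings = ((5289-1541)/5289)*100 = 70.86 %

70.86 %


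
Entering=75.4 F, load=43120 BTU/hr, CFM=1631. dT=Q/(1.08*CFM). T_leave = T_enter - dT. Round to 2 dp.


dT = 43120/(1.08*1631) = 24.4794
T_leave = 75.4 - 24.4794 = 50.92 F

50.92 F


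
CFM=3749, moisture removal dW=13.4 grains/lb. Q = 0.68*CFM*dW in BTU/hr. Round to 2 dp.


Q = 0.68 * 3749 * 13.4 = 34160.89 BTU/hr

34160.89 BTU/hr


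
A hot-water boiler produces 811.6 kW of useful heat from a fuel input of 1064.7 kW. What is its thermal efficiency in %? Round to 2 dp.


eta = (811.6/1064.7)*100 = 76.23 %

76.23 %


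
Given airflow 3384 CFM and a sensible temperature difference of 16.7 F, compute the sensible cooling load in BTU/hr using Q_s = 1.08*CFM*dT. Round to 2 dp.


Q = 1.08 * 3384 * 16.7 = 61033.82 BTU/hr

61033.82 BTU/hr


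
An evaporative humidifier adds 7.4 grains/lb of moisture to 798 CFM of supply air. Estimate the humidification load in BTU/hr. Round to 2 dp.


Q = 0.68 * 798 * 7.4 = 4015.54 BTU/hr

4015.54 BTU/hr


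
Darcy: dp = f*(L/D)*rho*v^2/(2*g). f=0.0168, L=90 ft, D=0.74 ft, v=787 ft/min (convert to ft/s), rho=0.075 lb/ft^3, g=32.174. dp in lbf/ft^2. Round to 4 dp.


v_fps = 787/60 = 13.1167 ft/s
dp = 0.0168*(90/0.74)*0.075*13.1167^2/(2*32.174) = 0.4097 lbf/ft^2

0.4097 lbf/ft^2


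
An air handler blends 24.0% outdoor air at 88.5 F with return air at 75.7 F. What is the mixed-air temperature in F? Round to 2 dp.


T_mix = 75.7 + (24.0/100)*(88.5-75.7) = 78.77 F

78.77 F


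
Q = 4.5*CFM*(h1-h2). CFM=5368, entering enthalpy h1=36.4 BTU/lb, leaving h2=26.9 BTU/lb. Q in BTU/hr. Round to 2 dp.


Q = 4.5 * 5368 * (36.4 - 26.9) = 229482.00 BTU/hr

229482.00 BTU/hr


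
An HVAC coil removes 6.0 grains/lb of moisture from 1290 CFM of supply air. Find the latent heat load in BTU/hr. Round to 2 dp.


Q = 0.68 * 1290 * 6.0 = 5263.20 BTU/hr

5263.20 BTU/hr


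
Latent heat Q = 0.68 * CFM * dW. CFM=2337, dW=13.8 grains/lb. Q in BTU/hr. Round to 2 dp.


Q = 0.68 * 2337 * 13.8 = 21930.41 BTU/hr

21930.41 BTU/hr


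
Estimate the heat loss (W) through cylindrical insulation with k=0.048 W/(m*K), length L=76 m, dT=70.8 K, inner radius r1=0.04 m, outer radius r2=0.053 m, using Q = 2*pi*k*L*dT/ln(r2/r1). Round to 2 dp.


Q = 2*pi*0.048*76*70.8/ln(0.053/0.04) = 5766.66 W

5766.66 W


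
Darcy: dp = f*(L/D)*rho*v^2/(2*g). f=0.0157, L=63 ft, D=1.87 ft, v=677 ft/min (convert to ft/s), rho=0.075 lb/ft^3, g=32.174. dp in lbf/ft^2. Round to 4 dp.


v_fps = 677/60 = 11.2833 ft/s
dp = 0.0157*(63/1.87)*0.075*11.2833^2/(2*32.174) = 0.0785 lbf/ft^2

0.0785 lbf/ft^2


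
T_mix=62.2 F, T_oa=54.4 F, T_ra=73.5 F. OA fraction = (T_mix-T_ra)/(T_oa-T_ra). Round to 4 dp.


frac = (62.2 - 73.5) / (54.4 - 73.5) = 0.5916

0.5916


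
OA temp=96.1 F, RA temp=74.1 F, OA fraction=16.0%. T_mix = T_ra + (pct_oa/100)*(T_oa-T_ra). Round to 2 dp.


T_mix = 74.1 + (16.0/100)*(96.1-74.1) = 77.62 F

77.62 F


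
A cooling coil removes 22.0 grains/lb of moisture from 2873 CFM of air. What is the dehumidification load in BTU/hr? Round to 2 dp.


Q = 0.68 * 2873 * 22.0 = 42980.08 BTU/hr

42980.08 BTU/hr


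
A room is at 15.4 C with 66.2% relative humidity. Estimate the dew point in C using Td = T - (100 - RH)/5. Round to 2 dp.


Td = 15.4 - (100-66.2)/5 = 8.64 C

8.64 C


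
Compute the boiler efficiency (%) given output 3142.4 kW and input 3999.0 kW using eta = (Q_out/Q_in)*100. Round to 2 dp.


eta = (3142.4/3999.0)*100 = 78.58 %

78.58 %


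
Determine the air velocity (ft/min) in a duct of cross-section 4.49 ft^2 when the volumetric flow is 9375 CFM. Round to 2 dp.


V = 9375 / 4.49 = 2087.97 ft/min

2087.97 ft/min


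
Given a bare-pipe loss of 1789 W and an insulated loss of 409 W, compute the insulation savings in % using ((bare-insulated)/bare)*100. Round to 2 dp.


Savings = ((1789-409)/1789)*100 = 77.14 %

77.14 %


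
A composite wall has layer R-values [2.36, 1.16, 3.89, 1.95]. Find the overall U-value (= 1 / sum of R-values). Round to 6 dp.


R_total = 2.36 + 1.16 + 3.89 + 1.95 = 9.36
U = 1/9.36 = 0.106838

0.106838


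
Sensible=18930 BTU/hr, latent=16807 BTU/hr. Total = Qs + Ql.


Qt = 18930 + 16807 = 35737 BTU/hr

35737 BTU/hr


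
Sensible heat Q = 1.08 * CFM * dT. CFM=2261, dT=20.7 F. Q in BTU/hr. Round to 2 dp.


Q = 1.08 * 2261 * 20.7 = 50546.92 BTU/hr

50546.92 BTU/hr


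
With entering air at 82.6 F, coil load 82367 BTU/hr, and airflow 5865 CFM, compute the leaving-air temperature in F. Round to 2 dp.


dT = 82367/(1.08*5865) = 13.0035
T_leave = 82.6 - 13.0035 = 69.60 F

69.60 F


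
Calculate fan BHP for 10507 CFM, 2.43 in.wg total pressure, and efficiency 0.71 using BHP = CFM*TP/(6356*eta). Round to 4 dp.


BHP = 10507 * 2.43 / (6356 * 0.71) = 5.6577 hp

5.6577 hp


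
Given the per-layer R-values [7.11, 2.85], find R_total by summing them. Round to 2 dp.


R_total = 7.11 + 2.85 = 9.96

9.96


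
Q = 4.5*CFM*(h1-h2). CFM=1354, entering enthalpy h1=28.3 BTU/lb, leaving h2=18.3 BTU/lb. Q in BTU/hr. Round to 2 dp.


Q = 4.5 * 1354 * (28.3 - 18.3) = 60930.00 BTU/hr

60930.00 BTU/hr


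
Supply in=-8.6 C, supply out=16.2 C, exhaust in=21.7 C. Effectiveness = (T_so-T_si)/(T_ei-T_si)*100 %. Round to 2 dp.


eff = (16.2-(-8.6))/(21.7-(-8.6))*100 = 81.85 %

81.85 %


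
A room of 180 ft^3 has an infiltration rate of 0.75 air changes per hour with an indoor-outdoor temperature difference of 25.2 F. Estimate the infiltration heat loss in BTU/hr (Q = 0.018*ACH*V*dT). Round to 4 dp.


Q = 0.018 * 0.75 * 180 * 25.2 = 61.2360 BTU/hr

61.2360 BTU/hr


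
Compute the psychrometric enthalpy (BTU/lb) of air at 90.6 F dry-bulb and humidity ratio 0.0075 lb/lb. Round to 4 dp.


h = 0.24*90.6 + 0.0075*(1061+0.444*90.6) = 30.0032 BTU/lb

30.0032 BTU/lb


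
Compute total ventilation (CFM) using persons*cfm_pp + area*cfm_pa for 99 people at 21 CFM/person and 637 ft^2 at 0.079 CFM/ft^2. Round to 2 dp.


Total = 99*21 + 637*0.079 = 2129.32 CFM

2129.32 CFM


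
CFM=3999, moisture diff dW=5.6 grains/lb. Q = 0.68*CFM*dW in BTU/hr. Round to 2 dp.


Q = 0.68 * 3999 * 5.6 = 15228.19 BTU/hr

15228.19 BTU/hr


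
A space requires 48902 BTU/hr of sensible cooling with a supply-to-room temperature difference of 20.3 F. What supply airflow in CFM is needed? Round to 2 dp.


CFM = 48902 / (1.08 * 20.3) = 2230.52

2230.52 CFM


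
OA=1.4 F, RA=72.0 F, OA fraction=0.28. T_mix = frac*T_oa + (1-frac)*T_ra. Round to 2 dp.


T_mix = 0.28*1.4 + 0.72*72.0 = 52.23 F

52.23 F


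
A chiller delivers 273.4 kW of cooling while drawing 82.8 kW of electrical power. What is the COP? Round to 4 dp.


COP = 273.4 / 82.8 = 3.3019

3.3019
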